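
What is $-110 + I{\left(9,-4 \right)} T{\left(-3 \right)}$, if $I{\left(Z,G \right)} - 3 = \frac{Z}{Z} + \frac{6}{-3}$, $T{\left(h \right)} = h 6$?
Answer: $-146$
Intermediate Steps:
$T{\left(h \right)} = 6 h$
$I{\left(Z,G \right)} = 2$ ($I{\left(Z,G \right)} = 3 + \left(\frac{Z}{Z} + \frac{6}{-3}\right) = 3 + \left(1 + 6 \left(- \frac{1}{3}\right)\right) = 3 + \left(1 - 2\right) = 3 - 1 = 2$)
$-110 + I{\left(9,-4 \right)} T{\left(-3 \right)} = -110 + 2 \cdot 6 \left(-3\right) = -110 + 2 \left(-18\right) = -110 - 36 = -146$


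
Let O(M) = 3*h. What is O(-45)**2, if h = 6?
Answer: 324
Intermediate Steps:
O(M) = 18 (O(M) = 3*6 = 18)
O(-45)**2 = 18**2 = 324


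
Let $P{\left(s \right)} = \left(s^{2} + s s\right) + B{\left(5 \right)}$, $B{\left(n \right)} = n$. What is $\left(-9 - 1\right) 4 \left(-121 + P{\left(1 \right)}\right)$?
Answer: $4560$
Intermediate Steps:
$P{\left(s \right)} = 5 + 2 s^{2}$ ($P{\left(s \right)} = \left(s^{2} + s s\right) + 5 = \left(s^{2} + s^{2}\right) + 5 = 2 s^{2} + 5 = 5 + 2 s^{2}$)
$\left(-9 - 1\right) 4 \left(-121 + P{\left(1 \right)}\right) = \left(-9 - 1\right) 4 \left(-121 + \left(5 + 2 \cdot 1^{2}\right)\right) = \left(-9 - 1\right) 4 \left(-121 + \left(5 + 2 \cdot 1\right)\right) = \left(-10\right) 4 \left(-121 + \left(5 + 2\right)\right) = - 40 \left(-121 + 7\right) = \left(-40\right) \left(-114\right) = 4560$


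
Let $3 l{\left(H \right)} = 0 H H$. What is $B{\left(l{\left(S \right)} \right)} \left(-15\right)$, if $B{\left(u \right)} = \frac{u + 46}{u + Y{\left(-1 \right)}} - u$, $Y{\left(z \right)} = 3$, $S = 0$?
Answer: $-230$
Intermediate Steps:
$l{\left(H \right)} = 0$ ($l{\left(H \right)} = \frac{0 H H}{3} = \frac{0 H}{3} = \frac{1}{3} \cdot 0 = 0$)
$B{\left(u \right)} = - u + \frac{46 + u}{3 + u}$ ($B{\left(u \right)} = \frac{u + 46}{u + 3} - u = \frac{46 + u}{3 + u} - u = - u + \frac{46 + u}{3 + u}$)
$B{\left(l{\left(S \right)} \right)} \left(-15\right) = \frac{46 - 0^{2} - 0}{3 + 0} \left(-15\right) = \frac{46 - 0 + 0}{3} \left(-15\right) = \frac{46 + 0 + 0}{3} \left(-15\right) = \frac{1}{3} \cdot 46 \left(-15\right) = \frac{46}{3} \left(-15\right) = -230$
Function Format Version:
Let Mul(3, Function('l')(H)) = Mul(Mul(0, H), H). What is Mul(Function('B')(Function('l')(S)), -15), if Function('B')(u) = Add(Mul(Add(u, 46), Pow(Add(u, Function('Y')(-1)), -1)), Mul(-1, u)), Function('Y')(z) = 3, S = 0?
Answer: -230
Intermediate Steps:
Function('l')(H) = 0 (Function('l')(H) = Mul(Rational(1, 3), Mul(Mul(0, H), H)) = Mul(Rational(1, 3), Mul(0, H)) = Mul(Rational(1, 3), 0) = 0)
Function('B')(u) = Add(Mul(-1, u), Mul(Pow(Add(3, u), -1), Add(46, u))) (Function('B')(u) = Add(Mul(Add(u, 46), Pow(Add(u, 3), -1)), Mul(-1, u)) = Add(Mul(Add(46, u), Pow(Add(3, u), -1)), Mul(-1, u)) = Add(Mul(Pow(Add(3, u), -1), Add(46, u)), Mul(-1, u)) = Add(Mul(-1, u), Mul(Pow(Add(3, u), -1), Add(46, u))))
Mul(Function('B')(Function('l')(S)), -15) = Mul(Mul(Pow(Add(3, 0), -1), Add(46, Mul(-1, Pow(0, 2)), Mul(-2, 0))), -15) = Mul(Mul(Pow(3, -1), Add(46, Mul(-1, 0), 0)), -15) = Mul(Mul(Rational(1, 3), Add(46, 0, 0)), -15) = Mul(Mul(Rational(1, 3), 46), -15) = Mul(Rational(46, 3), -15) = -230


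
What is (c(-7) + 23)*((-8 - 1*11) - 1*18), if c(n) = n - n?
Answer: -851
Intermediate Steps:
c(n) = 0
(c(-7) + 23)*((-8 - 1*11) - 1*18) = (0 + 23)*((-8 - 1*11) - 1*18) = 23*((-8 - 11) - 18) = 23*(-19 - 18) = 23*(-37) = -851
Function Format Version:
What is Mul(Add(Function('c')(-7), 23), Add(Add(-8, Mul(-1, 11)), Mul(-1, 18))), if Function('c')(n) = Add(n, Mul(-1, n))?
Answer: -851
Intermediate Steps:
Function('c')(n) = 0
Mul(Add(Function('c')(-7), 23), Add(Add(-8, Mul(-1, 11)), Mul(-1, 18))) = Mul(Add(0, 23), Add(Add(-8, Mul(-1, 11)), Mul(-1, 18))) = Mul(23, Add(Add(-8, -11), -18)) = Mul(23, Add(-19, -18)) = Mul(23, -37) = -851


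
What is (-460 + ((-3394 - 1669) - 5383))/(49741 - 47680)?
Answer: -10906/2061 ≈ -5.2916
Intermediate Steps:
(-460 + ((-3394 - 1669) - 5383))/(49741 - 47680) = (-460 + (-5063 - 5383))/2061 = (-460 - 10446)*(1/2061) = -10906*1/2061 = -10906/2061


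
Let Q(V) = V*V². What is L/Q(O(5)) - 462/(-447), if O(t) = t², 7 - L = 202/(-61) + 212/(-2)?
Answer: 29567681/28403125 ≈ 1.0410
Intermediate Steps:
L = 7095/61 (L = 7 - (202/(-61) + 212/(-2)) = 7 - (202*(-1/61) + 212*(-½)) = 7 - (-202/61 - 106) = 7 - 1*(-6668/61) = 7 + 6668/61 = 7095/61 ≈ 116.31)
Q(V) = V³
L/Q(O(5)) - 462/(-447) = 7095/(61*((5²)³)) - 462/(-447) = 7095/(61*(25³)) - 462*(-1/447) = (7095/61)/15625 + 154/149 = (7095/61)*(1/15625) + 154/149 = 1419/190625 + 154/149 = 29567681/28403125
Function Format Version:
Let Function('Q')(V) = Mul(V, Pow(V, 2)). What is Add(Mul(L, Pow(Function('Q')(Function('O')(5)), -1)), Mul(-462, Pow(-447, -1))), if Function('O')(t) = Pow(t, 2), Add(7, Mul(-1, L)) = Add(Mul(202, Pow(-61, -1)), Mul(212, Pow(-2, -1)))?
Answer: Rational(29567681, 28403125) ≈ 1.0410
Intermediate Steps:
L = Rational(7095, 61) (L = Add(7, Mul(-1, Add(Mul(202, Pow(-61, -1)), Mul(212, Pow(-2, -1))))) = Add(7, Mul(-1, Add(Mul(202, Rational(-1, 61)), Mul(212, Rational(-1, 2))))) = Add(7, Mul(-1, Add(Rational(-202, 61), -106))) = Add(7, Mul(-1, Rational(-6668, 61))) = Add(7, Rational(6668, 61)) = Rational(7095, 61) ≈ 116.31)
Function('Q')(V) = Pow(V, 3)
Add(Mul(L, Pow(Function('Q')(Function('O')(5)), -1)), Mul(-462, Pow(-447, -1))) = Add(Mul(Rational(7095, 61), Pow(Pow(Pow(5, 2), 3), -1)), Mul(-462, Pow(-447, -1))) = Add(Mul(Rational(7095, 61), Pow(Pow(25, 3), -1)), Mul(-462, Rational(-1, 447))) = Add(Mul(Rational(7095, 61), Pow(15625, -1)), Rational(154, 149)) = Add(Mul(Rational(7095, 61), Rational(1, 15625)), Rational(154, 149)) = Add(Rational(1419, 190625), Rational(154, 149)) = Rational(29567681, 28403125)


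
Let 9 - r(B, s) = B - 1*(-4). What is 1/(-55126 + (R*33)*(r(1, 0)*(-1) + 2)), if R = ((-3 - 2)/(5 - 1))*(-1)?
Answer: -2/110417 ≈ -1.8113e-5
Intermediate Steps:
R = 5/4 (R = -5/4*(-1) = 5/4 ≈ 1.2500)
r(B, s) = 5 - B (r(B, s) = 9 - (B - 1*(-4)) = 9 - (B + 4) = 9 - (4 + B) = 9 + (-4 - B) = 5 - B)
1/(-55126 + (R*33)*(r(1, 0)*(-1) + 2)) = 1/(-55126 + ((5/4)*33)*((5 - 1*1)*(-1) + 2)) = 1/(-55126 + 165*((5 - 1)*(-1) + 2)/4) = 1/(-55126 + 165*(4*(-1) + 2)/4) = 1/(-55126 + 165*(-4 + 2)/4) = 1/(-55126 + (165/4)*(-2)) = 1/(-55126 - 165/2) = 1/(-110417/2) = -2/110417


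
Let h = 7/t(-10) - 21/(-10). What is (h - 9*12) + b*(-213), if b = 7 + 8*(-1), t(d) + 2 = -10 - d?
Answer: 518/5 ≈ 103.60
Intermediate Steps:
t(d) = -12 - d (t(d) = -2 + (-10 - d) = -12 - d)
h = -7/5 (h = 7/(-12 - 1*(-10)) - 21/(-10) = 7/(-12 + 10) - 21*(-⅒) = 7/(-2) + 21/10 = 7*(-½) + 21/10 = -7/2 + 21/10 = -7/5 ≈ -1.4000)
b = -1 (b = 7 - 8 = -1)
(h - 9*12) + b*(-213) = (-7/5 - 9*12) - 1*(-213) = (-7/5 - 1*108) + 213 = (-7/5 - 108) + 213 = -547/5 + 213 = 518/5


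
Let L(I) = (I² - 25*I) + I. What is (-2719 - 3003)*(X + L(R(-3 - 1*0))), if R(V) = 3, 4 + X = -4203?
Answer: 24432940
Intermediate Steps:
X = -4207 (X = -4 - 4203 = -4207)
L(I) = I² - 24*I
(-2719 - 3003)*(X + L(R(-3 - 1*0))) = (-2719 - 3003)*(-4207 + 3*(-24 + 3)) = -5722*(-4207 + 3*(-21)) = -5722*(-4207 - 63) = -5722*(-4270) = 24432940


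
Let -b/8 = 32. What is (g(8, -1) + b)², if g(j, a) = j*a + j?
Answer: 65536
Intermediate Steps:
b = -256 (b = -8*32 = -256)
g(j, a) = j + a*j (g(j, a) = a*j + j = j + a*j)
(g(8, -1) + b)² = (8*(1 - 1) - 256)² = (8*0 - 256)² = (0 - 256)² = (-256)² = 65536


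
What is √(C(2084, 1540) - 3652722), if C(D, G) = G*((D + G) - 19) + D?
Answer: √1901062 ≈ 1378.8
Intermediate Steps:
C(D, G) = D + G*(-19 + D + G) (C(D, G) = G*(-19 + D + G) + D = D + G*(-19 + D + G))
√(C(2084, 1540) - 3652722) = √((2084 + 1540² - 19*1540 + 2084*1540) - 3652722) = √((2084 + 2371600 - 29260 + 3209360) - 3652722) = √(5553784 - 3652722) = √1901062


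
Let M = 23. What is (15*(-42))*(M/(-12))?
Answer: 2415/2 ≈ 1207.5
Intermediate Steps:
(15*(-42))*(M/(-12)) = (15*(-42))*(23/(-12)) = -14490*(-1)/12 = -630*(-23/12) = 2415/2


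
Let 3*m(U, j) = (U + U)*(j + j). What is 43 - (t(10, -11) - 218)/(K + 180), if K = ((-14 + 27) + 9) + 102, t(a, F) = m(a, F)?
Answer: 20155/456 ≈ 44.200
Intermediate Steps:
m(U, j) = 4*U*j/3 (m(U, j) = ((U + U)*(j + j))/3 = ((2*U)*(2*j))/3 = (4*U*j)/3 = 4*U*j/3)
t(a, F) = 4*F*a/3 (t(a, F) = 4*a*F/3 = 4*F*a/3)
K = 124 (K = (13 + 9) + 102 = 22 + 102 = 124)
43 - (t(10, -11) - 218)/(K + 180) = 43 - ((4/3)*(-11)*10 - 218)/(124 + 180) = 43 - (-440/3 - 218)/304 = 43 - (-1094)/(3*304) = 43 - 1*(-547/456) = 43 + 547/456 = 20155/456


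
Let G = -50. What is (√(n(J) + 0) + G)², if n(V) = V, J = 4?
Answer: 2304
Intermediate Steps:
(√(n(J) + 0) + G)² = (√(4 + 0) - 50)² = (√4 - 50)² = (2 - 50)² = (-48)² = 2304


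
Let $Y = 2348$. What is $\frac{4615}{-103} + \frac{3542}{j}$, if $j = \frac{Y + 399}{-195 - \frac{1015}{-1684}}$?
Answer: $- \frac{70390006755}{238236322} \approx -295.46$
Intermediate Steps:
$j = - \frac{4625948}{327365}$ ($j = \frac{2348 + 399}{-195 - \frac{1015}{-1684}} = \frac{2747}{-195 - - \frac{1015}{1684}} = \frac{2747}{-195 + \frac{1015}{1684}} = \frac{2747}{- \frac{327365}{1684}} = 2747 \left(- \frac{1684}{327365}\right) = - \frac{4625948}{327365} \approx -14.131$)
$\frac{4615}{-103} + \frac{3542}{j} = \frac{4615}{-103} + \frac{3542}{- \frac{4625948}{327365}} = 4615 \left(- \frac{1}{103}\right) + 3542 \left(- \frac{327365}{4625948}\right) = - \frac{4615}{103} - \frac{579763415}{2312974} = - \frac{70390006755}{238236322}$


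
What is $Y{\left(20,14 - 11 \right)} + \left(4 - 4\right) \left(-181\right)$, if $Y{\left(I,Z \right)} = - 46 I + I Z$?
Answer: $-860$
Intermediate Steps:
$Y{\left(20,14 - 11 \right)} + \left(4 - 4\right) \left(-181\right) = 20 \left(-46 + \left(14 - 11\right)\right) + \left(4 - 4\right) \left(-181\right) = 20 \left(-46 + 3\right) + 0 \left(-181\right) = 20 \left(-43\right) + 0 = -860 + 0 = -860$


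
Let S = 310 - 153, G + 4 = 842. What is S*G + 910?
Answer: 132476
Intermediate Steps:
G = 838 (G = -4 + 842 = 838)
S = 157
S*G + 910 = 157*838 + 910 = 131566 + 910 = 132476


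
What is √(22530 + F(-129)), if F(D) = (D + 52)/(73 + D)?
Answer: √360502/4 ≈ 150.10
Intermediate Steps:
F(D) = (52 + D)/(73 + D)
√(22530 + F(-129)) = √(22530 + (52 - 129)/(73 - 129)) = √(22530 - 77/(-56)) = √(22530 - 1/56*(-77)) = √(22530 + 11/8) = √(180251/8) = √360502/4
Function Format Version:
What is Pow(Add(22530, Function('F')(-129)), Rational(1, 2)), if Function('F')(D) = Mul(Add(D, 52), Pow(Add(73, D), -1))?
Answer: Mul(Rational(1, 4), Pow(360502, Rational(1, 2))) ≈ 150.10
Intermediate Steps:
Function('F')(D) = Mul(Pow(Add(73, D), -1), Add(52, D)) (Function('F')(D) = Mul(Add(52, D), Pow(Add(73, D), -1)) = Mul(Pow(Add(73, D), -1), Add(52, D)))
Pow(Add(22530, Function('F')(-129)), Rational(1, 2)) = Pow(Add(22530, Mul(Pow(Add(73, -129), -1), Add(52, -129))), Rational(1, 2)) = Pow(Add(22530, Mul(Pow(-56, -1), -77)), Rational(1, 2)) = Pow(Add(22530, Mul(Rational(-1, 56), -77)), Rational(1, 2)) = Pow(Add(22530, Rational(11, 8)), Rational(1, 2)) = Pow(Rational(180251, 8), Rational(1, 2)) = Mul(Rational(1, 4), Pow(360502, Rational(1, 2)))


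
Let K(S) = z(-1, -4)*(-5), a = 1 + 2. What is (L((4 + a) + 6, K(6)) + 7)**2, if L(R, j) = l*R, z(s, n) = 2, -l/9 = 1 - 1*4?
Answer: 128164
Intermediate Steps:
a = 3
l = 27 (l = -9*(1 - 1*4) = -9*(1 - 4) = -9*(-3) = 27)
K(S) = -10 (K(S) = 2*(-5) = -10)
L(R, j) = 27*R
(L((4 + a) + 6, K(6)) + 7)**2 = (27*((4 + 3) + 6) + 7)**2 = (27*(7 + 6) + 7)**2 = (27*13 + 7)**2 = (351 + 7)**2 = 358**2 = 128164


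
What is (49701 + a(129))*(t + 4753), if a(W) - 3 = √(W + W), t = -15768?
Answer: -547489560 - 11015*√258 ≈ -5.4767e+8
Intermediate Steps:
a(W) = 3 + √2*√W (a(W) = 3 + √(W + W) = 3 + √(2*W) = 3 + √2*√W)
(49701 + a(129))*(t + 4753) = (49701 + (3 + √2*√129))*(-15768 + 4753) = (49701 + (3 + √258))*(-11015) = (49704 + √258)*(-11015) = -547489560 - 11015*√258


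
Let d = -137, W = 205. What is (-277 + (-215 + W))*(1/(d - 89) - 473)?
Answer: 30680013/226 ≈ 1.3575e+5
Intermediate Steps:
(-277 + (-215 + W))*(1/(d - 89) - 473) = (-277 + (-215 + 205))*(1/(-137 - 89) - 473) = (-277 - 10)*(1/(-226) - 473) = -287*(-1/226 - 473) = -287*(-106899/226) = 30680013/226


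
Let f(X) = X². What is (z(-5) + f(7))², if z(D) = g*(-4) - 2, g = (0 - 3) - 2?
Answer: 4489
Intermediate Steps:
g = -5 (g = -3 - 2 = -5)
z(D) = 18 (z(D) = -5*(-4) - 2 = 20 - 2 = 18)
(z(-5) + f(7))² = (18 + 7²)² = (18 + 49)² = 67² = 4489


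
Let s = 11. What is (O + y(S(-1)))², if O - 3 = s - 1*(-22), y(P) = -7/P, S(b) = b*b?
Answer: 841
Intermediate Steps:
S(b) = b²
O = 36 (O = 3 + (11 - 1*(-22)) = 3 + (11 + 22) = 3 + 33 = 36)
(O + y(S(-1)))² = (36 - 7/((-1)²))² = (36 - 7/1)² = (36 - 7*1)² = (36 - 7)² = 29² = 841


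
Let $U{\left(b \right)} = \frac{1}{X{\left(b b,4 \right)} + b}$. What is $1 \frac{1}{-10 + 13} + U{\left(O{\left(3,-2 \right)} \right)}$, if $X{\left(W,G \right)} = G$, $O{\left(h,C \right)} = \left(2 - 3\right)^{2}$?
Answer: $\frac{8}{15} \approx 0.53333$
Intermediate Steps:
$O{\left(h,C \right)} = 1$ ($O{\left(h,C \right)} = \left(-1\right)^{2} = 1$)
$U{\left(b \right)} = \frac{1}{4 + b}$
$1 \frac{1}{-10 + 13} + U{\left(O{\left(3,-2 \right)} \right)} = 1 \frac{1}{-10 + 13} + \frac{1}{4 + 1} = 1 \cdot \frac{1}{3} + \frac{1}{5} = \frac{1}{3} + \frac{1}{5} = \frac{8}{15}$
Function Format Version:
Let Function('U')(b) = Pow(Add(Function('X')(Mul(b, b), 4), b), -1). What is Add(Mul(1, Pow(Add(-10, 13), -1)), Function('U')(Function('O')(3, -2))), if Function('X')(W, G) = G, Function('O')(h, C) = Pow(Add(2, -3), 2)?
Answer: Rational(8, 15) ≈ 0.53333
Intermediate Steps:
Function('O')(h, C) = 1 (Function('O')(h, C) = Pow(-1, 2) = 1)
Function('U')(b) = Pow(Add(4, b), -1)
Add(Mul(1, Pow(Add(-10, 13), -1)), Function('U')(Function('O')(3, -2))) = Add(Mul(1, Pow(Add(-10, 13), -1)), Pow(Add(4, 1), -1)) = Add(Mul(1, Pow(3, -1)), Pow(5, -1)) = Add(Mul(1, Rational(1, 3)), Rational(1, 5)) = Add(Rational(1, 3), Rational(1, 5)) = Rational(8, 15)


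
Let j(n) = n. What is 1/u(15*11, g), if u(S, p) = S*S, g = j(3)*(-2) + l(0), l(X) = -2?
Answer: 1/27225 ≈ 3.6731e-5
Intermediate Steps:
g = -8 (g = 3*(-2) - 2 = -6 - 2 = -8)
u(S, p) = S**2
1/u(15*11, g) = 1/((15*11)**2) = 1/(165**2) = 1/27225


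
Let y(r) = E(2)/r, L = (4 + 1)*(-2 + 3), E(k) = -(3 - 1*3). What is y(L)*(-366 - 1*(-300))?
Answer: 0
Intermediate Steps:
E(k) = 0 (E(k) = -(3 - 3) = -1*0 = 0)
L = 5 (L = 5*1 = 5)
y(r) = 0 (y(r) = 0/r = 0)
y(L)*(-366 - 1*(-300)) = 0*(-366 - 1*(-300)) = 0*(-366 + 300) = 0*(-66) = 0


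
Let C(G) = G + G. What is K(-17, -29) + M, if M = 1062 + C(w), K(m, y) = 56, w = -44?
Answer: 1030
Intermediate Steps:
C(G) = 2*G
M = 974 (M = 1062 + 2*(-44) = 1062 - 88 = 974)
K(-17, -29) + M = 56 + 974 = 1030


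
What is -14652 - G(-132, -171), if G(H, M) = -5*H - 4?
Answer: -15308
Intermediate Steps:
G(H, M) = -4 - 5*H
-14652 - G(-132, -171) = -14652 - (-4 - 5*(-132)) = -14652 - (-4 + 660) = -14652 - 1*656 = -14652 - 656 = -15308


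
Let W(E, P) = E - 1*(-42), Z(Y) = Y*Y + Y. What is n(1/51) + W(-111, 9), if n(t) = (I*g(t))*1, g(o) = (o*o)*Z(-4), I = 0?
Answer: -69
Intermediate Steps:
Z(Y) = Y + Y**2 (Z(Y) = Y**2 + Y = Y + Y**2)
W(E, P) = 42 + E (W(E, P) = E + 42 = 42 + E)
g(o) = 12*o**2 (g(o) = (o*o)*(-4*(1 - 4)) = o**2*(-4*(-3)) = o**2*12 = 12*o**2)
n(t) = 0 (n(t) = (0*(12*t**2))*1 = 0*1 = 0)
n(1/51) + W(-111, 9) = 0 + (42 - 111) = 0 - 69 = -69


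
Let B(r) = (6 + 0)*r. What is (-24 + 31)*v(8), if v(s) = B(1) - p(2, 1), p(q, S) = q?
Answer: 28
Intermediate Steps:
B(r) = 6*r
v(s) = 4 (v(s) = 6*1 - 1*2 = 6 - 2 = 4)
(-24 + 31)*v(8) = (-24 + 31)*4 = 7*4 = 28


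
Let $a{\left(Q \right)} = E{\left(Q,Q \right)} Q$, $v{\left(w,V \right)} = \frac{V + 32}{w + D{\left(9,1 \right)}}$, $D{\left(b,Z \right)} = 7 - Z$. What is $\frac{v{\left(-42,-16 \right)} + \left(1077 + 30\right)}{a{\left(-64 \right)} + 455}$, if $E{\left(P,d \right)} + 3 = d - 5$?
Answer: $\frac{9959}{45567} \approx 0.21856$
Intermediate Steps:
$E{\left(P,d \right)} = -8 + d$ ($E{\left(P,d \right)} = -3 + \left(d - 5\right) = -3 + \left(-5 + d\right) = -8 + d$)
$v{\left(w,V \right)} = \frac{32 + V}{6 + w}$ ($v{\left(w,V \right)} = \frac{V + 32}{w + \left(7 - 1\right)} = \frac{32 + V}{w + \left(7 - 1\right)} = \frac{32 + V}{w + 6} = \frac{32 + V}{6 + w}$)
$a{\left(Q \right)} = Q \left(-8 + Q\right)$ ($a{\left(Q \right)} = \left(-8 + Q\right) Q = Q \left(-8 + Q\right)$)
$\frac{v{\left(-42,-16 \right)} + \left(1077 + 30\right)}{a{\left(-64 \right)} + 455} = \frac{\frac{32 - 16}{6 - 42} + \left(1077 + 30\right)}{- 64 \left(-8 - 64\right) + 455} = \frac{\frac{1}{-36} \cdot 16 + 1107}{\left(-64\right) \left(-72\right) + 455} = \frac{\left(- \frac{1}{36}\right) 16 + 1107}{4608 + 455} = \frac{- \frac{4}{9} + 1107}{5063} = \frac{9959}{9} \cdot \frac{1}{5063} = \frac{9959}{45567}$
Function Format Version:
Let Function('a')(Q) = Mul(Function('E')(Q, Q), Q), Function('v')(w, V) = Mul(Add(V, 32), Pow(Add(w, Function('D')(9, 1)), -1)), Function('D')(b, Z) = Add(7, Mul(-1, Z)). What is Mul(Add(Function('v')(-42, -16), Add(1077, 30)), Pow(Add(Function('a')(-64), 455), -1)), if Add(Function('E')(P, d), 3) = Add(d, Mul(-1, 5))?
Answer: Rational(9959, 45567) ≈ 0.21856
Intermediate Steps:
Function('E')(P, d) = Add(-8, d) (Function('E')(P, d) = Add(-3, Add(d, Mul(-1, 5))) = Add(-3, Add(d, -5)) = Add(-3, Add(-5, d)) = Add(-8, d))
Function('v')(w, V) = Mul(Pow(Add(6, w), -1), Add(32, V)) (Function('v')(w, V) = Mul(Add(V, 32), Pow(Add(w, Add(7, Mul(-1, 1))), -1)) = Mul(Add(32, V), Pow(Add(w, Add(7, -1)), -1)) = Mul(Add(32, V), Pow(Add(w, 6), -1)) = Mul(Add(32, V), Pow(Add(6, w), -1)) = Mul(Pow(Add(6, w), -1), Add(32, V)))
Function('a')(Q) = Mul(Q, Add(-8, Q)) (Function('a')(Q) = Mul(Add(-8, Q), Q) = Mul(Q, Add(-8, Q)))
Mul(Add(Function('v')(-42, -16), Add(1077, 30)), Pow(Add(Function('a')(-64), 455), -1)) = Mul(Add(Mul(Pow(Add(6, -42), -1), Add(32, -16)), Add(1077, 30)), Pow(Add(Mul(-64, Add(-8, -64)), 455), -1)) = Mul(Add(Mul(Pow(-36, -1), 16), 1107), Pow(Add(Mul(-64, -72), 455), -1)) = Mul(Add(Mul(Rational(-1, 36), 16), 1107), Pow(Add(4608, 455), -1)) = Mul(Add(Rational(-4, 9), 1107), Pow(5063, -1)) = Mul(Rational(9959, 9), Rational(1, 5063)) = Rational(9959, 45567)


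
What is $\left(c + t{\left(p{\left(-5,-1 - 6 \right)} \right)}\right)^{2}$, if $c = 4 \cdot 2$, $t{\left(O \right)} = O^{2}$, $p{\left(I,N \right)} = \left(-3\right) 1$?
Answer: $289$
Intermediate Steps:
$p{\left(I,N \right)} = -3$
$c = 8$
$\left(c + t{\left(p{\left(-5,-1 - 6 \right)} \right)}\right)^{2} = \left(8 + \left(-3\right)^{2}\right)^{2} = \left(8 + 9\right)^{2} = 17^{2} = 289$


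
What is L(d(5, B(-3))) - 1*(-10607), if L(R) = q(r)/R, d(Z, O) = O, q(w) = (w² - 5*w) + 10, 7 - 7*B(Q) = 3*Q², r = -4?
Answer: 105909/10 ≈ 10591.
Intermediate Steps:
B(Q) = 1 - 3*Q²/7
q(w) = 10 + w² - 5*w
L(R) = 46/R (L(R) = (10 + (-4)² - 5*(-4))/R = (10 + 16 + 20)/R = 46/R)
L(d(5, B(-3))) - 1*(-10607) = 46/(1 - 3/7*(-3)²) - 1*(-10607) = 46/(1 - 3/7*9) + 10607 = 46/(1 - 27/7) + 10607 = 46/(-20/7) + 10607 = 46*(-7/20) + 10607 = -161/10 + 10607 = 105909/10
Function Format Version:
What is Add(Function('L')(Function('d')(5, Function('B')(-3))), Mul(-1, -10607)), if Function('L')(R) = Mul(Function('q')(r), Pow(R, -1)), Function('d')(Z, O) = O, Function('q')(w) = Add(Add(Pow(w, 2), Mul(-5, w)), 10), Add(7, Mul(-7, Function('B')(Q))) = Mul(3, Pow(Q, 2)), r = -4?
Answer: Rational(105909, 10) ≈ 10591.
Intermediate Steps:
Function('B')(Q) = Add(1, Mul(Rational(-3, 7), Pow(Q, 2))) (Function('B')(Q) = Add(1, Mul(Rational(-1, 7), Mul(3, Pow(Q, 2)))) = Add(1, Mul(Rational(-3, 7), Pow(Q, 2))))
Function('q')(w) = Add(10, Pow(w, 2), Mul(-5, w))
Function('L')(R) = Mul(46, Pow(R, -1)) (Function('L')(R) = Mul(Add(10, Pow(-4, 2), Mul(-5, -4)), Pow(R, -1)) = Mul(Add(10, 16, 20), Pow(R, -1)) = Mul(46, Pow(R, -1)))
Add(Function('L')(Function('d')(5, Function('B')(-3))), Mul(-1, -10607)) = Add(Mul(46, Pow(Add(1, Mul(Rational(-3, 7), Pow(-3, 2))), -1)), Mul(-1, -10607)) = Add(Mul(46, Pow(Add(1, Mul(Rational(-3, 7), 9)), -1)), 10607) = Add(Mul(46, Pow(Add(1, Rational(-27, 7)), -1)), 10607) = Add(Mul(46, Pow(Rational(-20, 7), -1)), 10607) = Add(Mul(46, Rational(-7, 20)), 10607) = Add(Rational(-161, 10), 10607) = Rational(105909, 10)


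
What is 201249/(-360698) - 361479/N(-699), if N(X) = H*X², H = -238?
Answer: -1939355446510/3495375169377 ≈ -0.55483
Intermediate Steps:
N(X) = -238*X²
201249/(-360698) - 361479/N(-699) = 201249/(-360698) - 361479/((-238*(-699)²)) = 201249*(-1/360698) - 361479/((-238*488601)) = -201249/360698 - 361479/(-116287038) = -201249/360698 - 361479*(-1/116287038) = -201249/360698 + 120493/38762346 = -1939355446510/3495375169377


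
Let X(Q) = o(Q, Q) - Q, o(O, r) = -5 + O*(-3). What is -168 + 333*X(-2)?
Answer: 831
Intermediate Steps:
o(O, r) = -5 - 3*O
X(Q) = -5 - 4*Q (X(Q) = (-5 - 3*Q) - Q = -5 - 4*Q)
-168 + 333*X(-2) = -168 + 333*(-5 - 4*(-2)) = -168 + 333*(-5 + 8) = -168 + 333*3 = -168 + 999 = 831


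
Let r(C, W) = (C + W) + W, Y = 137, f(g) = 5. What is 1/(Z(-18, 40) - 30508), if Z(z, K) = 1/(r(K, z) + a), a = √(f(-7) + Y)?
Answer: -3844012/117273240127 - √142/117273240127 ≈ -3.2778e-5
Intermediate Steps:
r(C, W) = C + 2*W
a = √142 (a = √(5 + 137) = √142 ≈ 11.916)
Z(z, K) = 1/(K + √142 + 2*z) (Z(z, K) = 1/((K + 2*z) + √142) = 1/(K + √142 + 2*z))
1/(Z(-18, 40) - 30508) = 1/(1/(40 + √142 + 2*(-18)) - 30508) = 1/(1/(40 + √142 - 36) - 30508) = 1/(1/(4 + √142) - 30508) = 1/(-30508 + 1/(4 + √142))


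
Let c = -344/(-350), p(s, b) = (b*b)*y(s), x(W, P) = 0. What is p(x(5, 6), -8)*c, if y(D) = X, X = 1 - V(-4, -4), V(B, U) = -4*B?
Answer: -33024/35 ≈ -943.54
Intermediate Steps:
X = -15 (X = 1 - (-4)*(-4) = 1 - 1*16 = 1 - 16 = -15)
y(D) = -15
p(s, b) = -15*b**2 (p(s, b) = (b*b)*(-15) = b**2*(-15) = -15*b**2)
c = 172/175 (c = -344*(-1/350) = 172/175 ≈ 0.98286)
p(x(5, 6), -8)*c = -15*(-8)**2*(172/175) = -15*64*(172/175) = -960*172/175 = -33024/35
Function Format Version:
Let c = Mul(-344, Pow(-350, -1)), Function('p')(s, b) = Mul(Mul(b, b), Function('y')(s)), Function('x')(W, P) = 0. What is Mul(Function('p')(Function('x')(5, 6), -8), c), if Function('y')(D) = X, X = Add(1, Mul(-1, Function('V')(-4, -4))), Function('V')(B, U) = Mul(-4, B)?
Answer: Rational(-33024, 35) ≈ -943.54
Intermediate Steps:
X = -15 (X = Add(1, Mul(-1, Mul(-4, -4))) = Add(1, Mul(-1, 16)) = Add(1, -16) = -15)
Function('y')(D) = -15
Function('p')(s, b) = Mul(-15, Pow(b, 2)) (Function('p')(s, b) = Mul(Mul(b, b), -15) = Mul(Pow(b, 2), -15) = Mul(-15, Pow(b, 2)))
c = Rational(172, 175) (c = Mul(-344, Rational(-1, 350)) = Rational(172, 175) ≈ 0.98286)
Mul(Function('p')(Function('x')(5, 6), -8), c) = Mul(Mul(-15, Pow(-8, 2)), Rational(172, 175)) = Mul(Mul(-15, 64), Rational(172, 175)) = Mul(-960, Rational(172, 175)) = Rational(-33024, 35)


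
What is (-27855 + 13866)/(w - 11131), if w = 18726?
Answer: -13989/7595 ≈ -1.8419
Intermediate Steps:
(-27855 + 13866)/(w - 11131) = (-27855 + 13866)/(18726 - 11131) = -13989/7595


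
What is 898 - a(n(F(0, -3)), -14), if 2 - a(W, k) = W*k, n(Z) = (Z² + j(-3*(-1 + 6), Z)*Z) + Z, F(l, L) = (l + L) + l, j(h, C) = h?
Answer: 182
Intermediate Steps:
F(l, L) = L + 2*l (F(l, L) = (L + l) + l = L + 2*l)
n(Z) = Z² - 14*Z (n(Z) = (Z² + (-3*(-1 + 6))*Z) + Z = (Z² + (-3*5)*Z) + Z = (Z² - 15*Z) + Z = Z² - 14*Z)
a(W, k) = 2 - W*k
898 - a(n(F(0, -3)), -14) = 898 - (2 - 1*(-3 + 2*0)*(-14 + (-3 + 2*0))*(-14)) = 898 - (2 - 1*(-3 + 0)*(-14 + (-3 + 0))*(-14)) = 898 - (2 - 1*(-3*(-14 - 3))*(-14)) = 898 - (2 - 1*(-3*(-17))*(-14)) = 898 - (2 - 1*51*(-14)) = 898 - (2 + 714) = 898 - 1*716 = 898 - 716 = 182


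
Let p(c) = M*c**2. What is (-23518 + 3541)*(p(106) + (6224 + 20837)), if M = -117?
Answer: 25721406327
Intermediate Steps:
p(c) = -117*c**2
(-23518 + 3541)*(p(106) + (6224 + 20837)) = (-23518 + 3541)*(-117*106**2 + (6224 + 20837)) = -19977*(-117*11236 + 27061) = -19977*(-1314612 + 27061) = -19977*(-1287551) = 25721406327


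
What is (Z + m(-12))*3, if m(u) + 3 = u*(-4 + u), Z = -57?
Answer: 396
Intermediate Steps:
m(u) = -3 + u*(-4 + u)
(Z + m(-12))*3 = (-57 + (-3 + (-12)**2 - 4*(-12)))*3 = (-57 + (-3 + 144 + 48))*3 = (-57 + 189)*3 = 132*3 = 396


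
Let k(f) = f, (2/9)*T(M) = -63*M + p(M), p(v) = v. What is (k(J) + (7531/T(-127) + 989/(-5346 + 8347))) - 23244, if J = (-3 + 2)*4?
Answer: -2472005254616/106334433 ≈ -23247.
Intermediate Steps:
J = -4 (J = -1*4 = -4)
T(M) = -279*M (T(M) = 9*(-63*M + M)/2 = 9*(-62*M)/2 = -279*M)
(k(J) + (7531/T(-127) + 989/(-5346 + 8347))) - 23244 = (-4 + (7531/((-279*(-127))) + 989/(-5346 + 8347))) - 23244 = (-4 + (7531/35433 + 989/3001)) - 23244 = (-4 + 57643768/106334433) - 23244 = -367693964/106334433 - 23244 = -2472005254616/106334433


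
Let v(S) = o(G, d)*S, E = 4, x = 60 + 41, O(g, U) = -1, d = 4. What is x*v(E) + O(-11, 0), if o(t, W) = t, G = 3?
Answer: 1211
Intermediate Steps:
x = 101
v(S) = 3*S
x*v(E) + O(-11, 0) = 101*(3*4) - 1 = 101*12 - 1 = 1212 - 1 = 1211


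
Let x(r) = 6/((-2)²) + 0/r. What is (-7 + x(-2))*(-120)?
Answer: 660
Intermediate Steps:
x(r) = 3/2 (x(r) = 6/4 + 0 = 6*(¼) + 0 = 3/2 + 0 = 3/2)
(-7 + x(-2))*(-120) = (-7 + 3/2)*(-120) = -11/2*(-120) = 660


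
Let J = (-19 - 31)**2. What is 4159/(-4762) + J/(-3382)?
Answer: -12985369/8052542 ≈ -1.6126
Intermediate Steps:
J = 2500 (J = (-50)**2 = 2500)
4159/(-4762) + J/(-3382) = 4159/(-4762) + 2500/(-3382) = 4159*(-1/4762) + 2500*(-1/3382) = -4159/4762 - 1250/1691 = -12985369/8052542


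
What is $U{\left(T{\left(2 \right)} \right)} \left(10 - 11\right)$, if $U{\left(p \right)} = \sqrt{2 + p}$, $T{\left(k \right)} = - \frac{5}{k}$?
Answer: $- \frac{i \sqrt{2}}{2} \approx - 0.70711 i$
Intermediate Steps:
$U{\left(T{\left(2 \right)} \right)} \left(10 - 11\right) = \sqrt{2 - \frac{5}{2}} \left(10 - 11\right) = \sqrt{2 - \frac{5}{2}} \left(-1\right) = \sqrt{- \frac{1}{2}} \left(-1\right) = \frac{i \sqrt{2}}{2} \left(-1\right) = - \frac{i \sqrt{2}}{2}$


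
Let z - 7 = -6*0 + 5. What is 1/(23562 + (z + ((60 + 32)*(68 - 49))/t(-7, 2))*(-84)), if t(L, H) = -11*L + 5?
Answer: 41/851298 ≈ 4.8162e-5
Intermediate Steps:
t(L, H) = 5 - 11*L
z = 12 (z = 7 + (-6*0 + 5) = 7 + (0 + 5) = 7 + 5 = 12)
1/(23562 + (z + ((60 + 32)*(68 - 49))/t(-7, 2))*(-84)) = 1/(23562 + (12 + ((60 + 32)*(68 - 49))/(5 - 11*(-7)))*(-84)) = 1/(23562 + (12 + (92*19)/(5 + 77))*(-84)) = 1/(23562 + (12 + 1748/82)*(-84)) = 1/(23562 + (12 + 1748*(1/82))*(-84)) = 1/(23562 + (12 + 874/41)*(-84)) = 1/(23562 + (1366/41)*(-84)) = 1/(23562 - 114744/41) = 1/(851298/41) = 41/851298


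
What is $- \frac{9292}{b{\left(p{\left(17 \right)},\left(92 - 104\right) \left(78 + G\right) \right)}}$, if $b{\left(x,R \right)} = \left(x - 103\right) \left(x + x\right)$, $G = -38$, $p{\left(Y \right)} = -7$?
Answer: $- \frac{2323}{385} \approx -6.0338$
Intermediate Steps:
$b{\left(x,R \right)} = 2 x \left(-103 + x\right)$ ($b{\left(x,R \right)} = \left(-103 + x\right) 2 x = 2 x \left(-103 + x\right)$)
$- \frac{9292}{b{\left(p{\left(17 \right)},\left(92 - 104\right) \left(78 + G\right) \right)}} = - \frac{9292}{2 \left(-7\right) \left(-103 - 7\right)} = - \frac{9292}{2 \left(-7\right) \left(-110\right)} = - \frac{9292}{1540} = \left(-9292\right) \frac{1}{1540} = - \frac{2323}{385}$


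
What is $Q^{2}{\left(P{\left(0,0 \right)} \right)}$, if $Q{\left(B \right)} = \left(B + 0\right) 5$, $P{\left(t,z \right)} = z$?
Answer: $0$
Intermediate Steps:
$Q{\left(B \right)} = 5 B$ ($Q{\left(B \right)} = B 5 = 5 B$)
$Q^{2}{\left(P{\left(0,0 \right)} \right)} = \left(5 \cdot 0\right)^{2} = 0^{2} = 0$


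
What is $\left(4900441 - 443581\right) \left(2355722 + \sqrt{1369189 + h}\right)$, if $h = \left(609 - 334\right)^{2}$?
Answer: $10499123152920 + 31198020 \sqrt{29486} \approx 1.0504 \cdot 10^{13}$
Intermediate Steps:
$h = 75625$ ($h = 275^{2} = 75625$)
$\left(4900441 - 443581\right) \left(2355722 + \sqrt{1369189 + h}\right) = \left(4900441 - 443581\right) \left(2355722 + \sqrt{1369189 + 75625}\right) = 4456860 \left(2355722 + \sqrt{1444814}\right) = 4456860 \left(2355722 + 7 \sqrt{29486}\right) = 10499123152920 + 31198020 \sqrt{29486}$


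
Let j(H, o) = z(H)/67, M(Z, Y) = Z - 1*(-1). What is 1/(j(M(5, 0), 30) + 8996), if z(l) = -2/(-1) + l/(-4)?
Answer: 134/1205465 ≈ 0.00011116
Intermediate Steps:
z(l) = 2 - l/4 (z(l) = -2*(-1) + l*(-¼) = 2 - l/4)
M(Z, Y) = 1 + Z (M(Z, Y) = Z + 1 = 1 + Z)
j(H, o) = 2/67 - H/268 (j(H, o) = (2 - H/4)/67 = (2 - H/4)*(1/67) = 2/67 - H/268)
1/(j(M(5, 0), 30) + 8996) = 1/((2/67 - (1 + 5)/268) + 8996) = 1/((2/67 - 1/268*6) + 8996) = 1/((2/67 - 3/134) + 8996) = 1/(1/134 + 8996) = 1/(1205465/134) = 134/1205465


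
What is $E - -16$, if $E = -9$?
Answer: $7$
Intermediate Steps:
$E - -16 = -9 - -16 = -9 + 16 = 7$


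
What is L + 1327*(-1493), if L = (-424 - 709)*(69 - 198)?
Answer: -1835054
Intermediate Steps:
L = 146157 (L = -1133*(-129) = 146157)
L + 1327*(-1493) = 146157 + 1327*(-1493) = 146157 - 1981211 = -1835054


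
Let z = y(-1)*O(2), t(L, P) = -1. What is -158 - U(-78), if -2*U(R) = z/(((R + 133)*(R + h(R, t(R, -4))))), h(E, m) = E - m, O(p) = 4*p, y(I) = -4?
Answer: -1346934/8525 ≈ -158.00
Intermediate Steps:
z = -32 (z = -16*2 = -4*8 = -32)
U(R) = 16/((1 + 2*R)*(133 + R)) (U(R) = -(-16)/((R + 133)*(R + (R - 1*(-1)))) = -(-16)/((133 + R)*(R + (R + 1))) = -(-16)/((133 + R)*(R + (1 + R))) = -(-16)/((133 + R)*(1 + 2*R)) = -(-16)/((1 + 2*R)*(133 + R)) = 16/((1 + 2*R)*(133 + R)))
-158 - U(-78) = -158 - 16/(133 + 2*(-78)² + 267*(-78)) = -158 - 16/(133 + 2*6084 - 20826) = -158 - 16/(133 + 12168 - 20826) = -158 - 16/(-8525) = -158 - 16*(-1)/8525 = -158 - 1*(-16/8525) = -158 + 16/8525 = -1346934/8525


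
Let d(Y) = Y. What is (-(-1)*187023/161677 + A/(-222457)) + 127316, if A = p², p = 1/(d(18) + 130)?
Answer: 100300865458201190563/787803215240656 ≈ 1.2732e+5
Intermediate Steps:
p = 1/148 (p = 1/(18 + 130) = 1/148 ≈ 0.0067568)
A = 1/21904 (A = (1/148)² = 1/21904 ≈ 4.5654e-5)
(-(-1)*187023/161677 + A/(-222457)) + 127316 = (-(-1)*187023/161677 + (1/21904)/(-222457)) + 127316 = (-1*(-187023)*(1/161677) + (1/21904)*(-1/222457)) + 127316 = (187023*(1/161677) - 1/4872698128) + 127316 = (187023/161677 - 1/4872698128) + 127316 = 911306621831267/787803215240656 + 127316 = 100300865458201190563/787803215240656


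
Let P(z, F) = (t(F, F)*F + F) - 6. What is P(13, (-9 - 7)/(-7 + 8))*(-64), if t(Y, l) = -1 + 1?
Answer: 1408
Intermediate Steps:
t(Y, l) = 0
P(z, F) = -6 + F (P(z, F) = (0*F + F) - 6 = (0 + F) - 6 = F - 6 = -6 + F)
P(13, (-9 - 7)/(-7 + 8))*(-64) = (-6 + (-9 - 7)/(-7 + 8))*(-64) = (-6 - 16/1)*(-64) = (-6 - 16*1)*(-64) = (-6 - 16)*(-64) = -22*(-64) = 1408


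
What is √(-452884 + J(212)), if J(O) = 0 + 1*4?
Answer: 12*I*√3145 ≈ 672.96*I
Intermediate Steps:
J(O) = 4 (J(O) = 0 + 4 = 4)
√(-452884 + J(212)) = √(-452884 + 4) = √(-452880) = 12*I*√3145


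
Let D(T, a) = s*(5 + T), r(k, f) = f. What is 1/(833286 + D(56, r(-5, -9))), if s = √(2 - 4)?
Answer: 416643/347182782619 - 61*I*√2/694365565238 ≈ 1.2001e-6 - 1.2424e-10*I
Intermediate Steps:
s = I*√2 (s = √(-2) = I*√2 ≈ 1.4142*I)
D(T, a) = I*√2*(5 + T) (D(T, a) = (I*√2)*(5 + T) = I*√2*(5 + T))
1/(833286 + D(56, r(-5, -9))) = 1/(833286 + I*√2*(5 + 56)) = 1/(833286 + I*√2*61) = 1/(833286 + 61*I*√2)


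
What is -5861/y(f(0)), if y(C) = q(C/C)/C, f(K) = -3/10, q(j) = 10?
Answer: 17583/100 ≈ 175.83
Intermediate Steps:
f(K) = -3/10 (f(K) = -3*⅒ = -3/10)
y(C) = 10/C
-5861/y(f(0)) = -5861/(10/(-3/10)) = -5861/(10*(-10/3)) = -5861/(-100/3) = -5861*(-3/100) = 17583/100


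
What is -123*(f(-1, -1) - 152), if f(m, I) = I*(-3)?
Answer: 18327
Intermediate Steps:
f(m, I) = -3*I
-123*(f(-1, -1) - 152) = -123*(-3*(-1) - 152) = -123*(3 - 152) = -123*(-149) = 18327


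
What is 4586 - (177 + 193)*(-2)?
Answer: 5326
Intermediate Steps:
4586 - (177 + 193)*(-2) = 4586 - 370*(-2) = 4586 - 1*(-740) = 4586 + 740 = 5326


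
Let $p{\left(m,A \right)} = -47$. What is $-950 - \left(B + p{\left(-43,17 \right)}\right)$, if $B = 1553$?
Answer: $-2456$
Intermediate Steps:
$-950 - \left(B + p{\left(-43,17 \right)}\right) = -950 - \left(1553 - 47\right) = -950 - 1506 = -2456$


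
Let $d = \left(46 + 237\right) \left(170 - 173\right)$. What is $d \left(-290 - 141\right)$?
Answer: $365919$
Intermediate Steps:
$d = -849$ ($d = 283 \left(-3\right) = -849$)
$d \left(-290 - 141\right) = - 849 \left(-290 - 141\right) = \left(-849\right) \left(-431\right) = 365919$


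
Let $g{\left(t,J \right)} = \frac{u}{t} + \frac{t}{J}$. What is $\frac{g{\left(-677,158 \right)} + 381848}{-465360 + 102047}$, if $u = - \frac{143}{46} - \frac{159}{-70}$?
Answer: $- \frac{32879657451887}{31284021378190} \approx -1.051$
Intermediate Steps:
$u = - \frac{674}{805}$ ($u = \left(-143\right) \frac{1}{46} - - \frac{159}{70} = - \frac{143}{46} + \frac{159}{70} = - \frac{674}{805} \approx -0.83727$)
$g{\left(t,J \right)} = - \frac{674}{805 t} + \frac{t}{J}$
$\frac{g{\left(-677,158 \right)} + 381848}{-465360 + 102047} = \frac{\left(- \frac{674}{805 \left(-677\right)} - \frac{677}{158}\right) + 381848}{-465360 + 102047} = \frac{\left(\left(- \frac{674}{805}\right) \left(- \frac{1}{677}\right) - \frac{677}{158}\right) + 381848}{-363313} = \left(\left(\frac{674}{544985} - \frac{677}{158}\right) + 381848\right) \left(- \frac{1}{363313}\right) = \left(- \frac{368848353}{86107630} + 381848\right) \left(- \frac{1}{363313}\right) = \frac{32879657451887}{86107630} \left(- \frac{1}{363313}\right) = - \frac{32879657451887}{31284021378190}$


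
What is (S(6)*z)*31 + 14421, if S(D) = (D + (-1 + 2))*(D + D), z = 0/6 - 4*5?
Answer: -37659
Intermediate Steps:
z = -20 (z = 0*(⅙) - 20 = 0 - 20 = -20)
S(D) = 2*D*(1 + D) (S(D) = (D + 1)*(2*D) = (1 + D)*(2*D) = 2*D*(1 + D))
(S(6)*z)*31 + 14421 = ((2*6*(1 + 6))*(-20))*31 + 14421 = ((2*6*7)*(-20))*31 + 14421 = (84*(-20))*31 + 14421 = -1680*31 + 14421 = -52080 + 14421 = -37659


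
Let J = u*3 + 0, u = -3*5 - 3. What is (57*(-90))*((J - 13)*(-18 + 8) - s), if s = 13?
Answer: -3370410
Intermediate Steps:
u = -18 (u = -15 - 3 = -18)
J = -54 (J = -18*3 + 0 = -54 + 0 = -54)
(57*(-90))*((J - 13)*(-18 + 8) - s) = (57*(-90))*((-54 - 13)*(-18 + 8) - 1*13) = -5130*(-67*(-10) - 13) = -5130*(670 - 13) = -5130*657 = -3370410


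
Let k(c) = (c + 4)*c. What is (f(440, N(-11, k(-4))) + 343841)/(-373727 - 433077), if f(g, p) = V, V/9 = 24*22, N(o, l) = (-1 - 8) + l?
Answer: -348593/806804 ≈ -0.43207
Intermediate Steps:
k(c) = c*(4 + c) (k(c) = (4 + c)*c = c*(4 + c))
N(o, l) = -9 + l
V = 4752 (V = 9*(24*22) = 9*528 = 4752)
f(g, p) = 4752
(f(440, N(-11, k(-4))) + 343841)/(-373727 - 433077) = (4752 + 343841)/(-373727 - 433077) = 348593/(-806804) = 348593*(-1/806804) = -348593/806804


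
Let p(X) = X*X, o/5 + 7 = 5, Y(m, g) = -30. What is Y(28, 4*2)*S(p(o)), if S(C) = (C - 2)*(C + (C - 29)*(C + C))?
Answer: -42042000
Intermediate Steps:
o = -10 (o = -35 + 5*5 = -35 + 25 = -10)
p(X) = X²
S(C) = (-2 + C)*(C + 2*C*(-29 + C)) (S(C) = (-2 + C)*(C + (-29 + C)*(2*C)) = (-2 + C)*(C + 2*C*(-29 + C)))
Y(28, 4*2)*S(p(o)) = -30*(-10)²*(114 - 61*(-10)² + 2*((-10)²)²) = -3000*(114 - 61*100 + 2*100²) = -3000*(114 - 6100 + 2*10000) = -3000*(114 - 6100 + 20000) = -3000*14014 = -30*1401400 = -42042000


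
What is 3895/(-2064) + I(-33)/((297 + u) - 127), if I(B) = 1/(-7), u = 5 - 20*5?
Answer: -682313/361200 ≈ -1.8890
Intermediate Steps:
u = -95 (u = 5 - 100 = -95)
I(B) = -1/7
3895/(-2064) + I(-33)/((297 + u) - 127) = 3895/(-2064) - 1/(7*((297 - 95) - 127)) = 3895*(-1/2064) - 1/(7*(202 - 127)) = -3895/2064 - 1/7/75 = -3895/2064 - 1/7*1/75 = -3895/2064 - 1/525 = -682313/361200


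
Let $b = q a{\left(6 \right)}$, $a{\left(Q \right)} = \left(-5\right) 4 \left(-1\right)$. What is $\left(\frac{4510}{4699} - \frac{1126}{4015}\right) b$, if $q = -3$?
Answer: $- \frac{153798912}{3773297} \approx -40.76$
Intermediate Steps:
$a{\left(Q \right)} = 20$ ($a{\left(Q \right)} = \left(-20\right) \left(-1\right) = 20$)
$b = -60$ ($b = \left(-3\right) 20 = -60$)
$\left(\frac{4510}{4699} - \frac{1126}{4015}\right) b = \left(\frac{4510}{4699} - \frac{1126}{4015}\right) \left(-60\right) = \frac{12816576}{18866485} \left(-60\right) = - \frac{153798912}{3773297}$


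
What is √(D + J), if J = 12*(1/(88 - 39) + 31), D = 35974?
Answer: √1780966/7 ≈ 190.65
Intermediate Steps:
J = 18240/49 (J = 12*(1/49 + 31) = 12*(1520/49) = 18240/49 ≈ 372.25)
√(D + J) = √(35974 + 18240/49) = √(1780966/49) = √1780966/7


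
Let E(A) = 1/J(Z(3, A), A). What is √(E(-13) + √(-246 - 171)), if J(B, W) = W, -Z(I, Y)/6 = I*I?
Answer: √(-13 + 169*I*√417)/13 ≈ 3.1893 + 3.2014*I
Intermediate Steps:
Z(I, Y) = -6*I² (Z(I, Y) = -6*I*I = -6*I²)
E(A) = 1/A
√(E(-13) + √(-246 - 171)) = √(1/(-13) + √(-246 - 171)) = √(-1/13 + √(-417)) = √(-1/13 + I*√417)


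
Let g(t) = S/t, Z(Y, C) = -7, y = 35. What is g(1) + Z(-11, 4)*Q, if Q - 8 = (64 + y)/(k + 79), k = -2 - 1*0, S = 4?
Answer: -61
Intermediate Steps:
g(t) = 4/t
k = -2 (k = -2 + 0 = -2)
Q = 65/7 (Q = 8 + (64 + 35)/(-2 + 79) = 8 + 99/77 = 8 + 99*(1/77) = 8 + 9/7 = 65/7 ≈ 9.2857)
g(1) + Z(-11, 4)*Q = 4/1 - 7*65/7 = 4*1 - 65 = 4 - 65 = -61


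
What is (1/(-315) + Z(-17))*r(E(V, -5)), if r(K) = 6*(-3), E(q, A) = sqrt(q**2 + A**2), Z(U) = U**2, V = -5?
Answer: -182068/35 ≈ -5201.9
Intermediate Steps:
E(q, A) = sqrt(A**2 + q**2)
r(K) = -18
(1/(-315) + Z(-17))*r(E(V, -5)) = (1/(-315) + (-17)**2)*(-18) = (-1/315 + 289)*(-18) = (91034/315)*(-18) = -182068/35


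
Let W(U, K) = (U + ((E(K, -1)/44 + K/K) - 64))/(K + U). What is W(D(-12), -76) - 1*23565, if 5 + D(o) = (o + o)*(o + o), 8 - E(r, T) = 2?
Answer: -256611671/10890 ≈ -23564.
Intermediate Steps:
E(r, T) = 6 (E(r, T) = 8 - 1*2 = 8 - 2 = 6)
D(o) = -5 + 4*o² (D(o) = -5 + (o + o)*(o + o) = -5 + (2*o)*(2*o) = -5 + 4*o²)
W(U, K) = (-1383/22 + U)/(K + U) (W(U, K) = (U + ((6/44 + K/K) - 64))/(K + U) = (U + ((6*(1/44) + 1) - 64))/(K + U) = (U + ((3/22 + 1) - 64))/(K + U) = (U + (25/22 - 64))/(K + U) = (U - 1383/22)/(K + U) = (-1383/22 + U)/(K + U))
W(D(-12), -76) - 1*23565 = (-1383/22 + (-5 + 4*(-12)²))/(-76 + (-5 + 4*(-12)²)) - 1*23565 = (-1383/22 + (-5 + 4*144))/(-76 + (-5 + 4*144)) - 23565 = (-1383/22 + (-5 + 576))/(-76 + (-5 + 576)) - 23565 = (-1383/22 + 571)/(-76 + 571) - 23565 = (11179/22)/495 - 23565 = (1/495)*(11179/22) - 23565 = 11179/10890 - 23565 = -256611671/10890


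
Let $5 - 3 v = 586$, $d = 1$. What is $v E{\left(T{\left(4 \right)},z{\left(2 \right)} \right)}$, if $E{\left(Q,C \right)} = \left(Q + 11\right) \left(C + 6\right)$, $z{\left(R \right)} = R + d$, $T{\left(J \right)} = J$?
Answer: $-26145$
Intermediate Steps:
$z{\left(R \right)} = 1 + R$ ($z{\left(R \right)} = R + 1 = 1 + R$)
$v = - \frac{581}{3}$ ($v = \frac{5}{3} - \frac{586}{3} = - \frac{581}{3} \approx -193.67$)
$E{\left(Q,C \right)} = \left(6 + C\right) \left(11 + Q\right)$ ($E{\left(Q,C \right)} = \left(11 + Q\right) \left(6 + C\right) = \left(6 + C\right) \left(11 + Q\right)$)
$v E{\left(T{\left(4 \right)},z{\left(2 \right)} \right)} = - \frac{581 \left(66 + 6 \cdot 4 + 11 \left(1 + 2\right) + \left(1 + 2\right) 4\right)}{3} = - \frac{581 \left(66 + 24 + 11 \cdot 3 + 3 \cdot 4\right)}{3} = - \frac{581 \left(66 + 24 + 33 + 12\right)}{3} = \left(- \frac{581}{3}\right) 135 = -26145$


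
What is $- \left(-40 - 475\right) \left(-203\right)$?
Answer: $-104545$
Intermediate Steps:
$- \left(-40 - 475\right) \left(-203\right) = - \left(-515\right) \left(-203\right) = \left(-1\right) 104545 = -104545$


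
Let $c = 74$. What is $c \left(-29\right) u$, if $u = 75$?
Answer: $-160950$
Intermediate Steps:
$c \left(-29\right) u = 74 \left(-29\right) 75 = \left(-2146\right) 75 = -160950$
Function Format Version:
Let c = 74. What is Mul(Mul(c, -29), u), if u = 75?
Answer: -160950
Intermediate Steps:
Mul(Mul(c, -29), u) = Mul(Mul(74, -29), 75) = Mul(-2146, 75) = -160950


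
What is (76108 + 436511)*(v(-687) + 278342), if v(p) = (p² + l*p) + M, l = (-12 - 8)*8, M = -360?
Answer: 440786212149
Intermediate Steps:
l = -160 (l = -20*8 = -160)
v(p) = -360 + p² - 160*p (v(p) = (p² - 160*p) - 360 = -360 + p² - 160*p)
(76108 + 436511)*(v(-687) + 278342) = (76108 + 436511)*((-360 + (-687)² - 160*(-687)) + 278342) = 512619*((-360 + 471969 + 109920) + 278342) = 512619*(581529 + 278342) = 512619*859871 = 440786212149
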